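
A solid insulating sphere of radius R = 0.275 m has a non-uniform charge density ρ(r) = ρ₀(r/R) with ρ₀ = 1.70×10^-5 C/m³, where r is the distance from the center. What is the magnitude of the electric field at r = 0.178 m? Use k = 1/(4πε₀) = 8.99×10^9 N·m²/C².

Take a concentric spherical Gaussian surface of radius r = 0.178 m (r < R).
Integrate the density: Q_enc = 4π ∫₀^r ρ₀(r'/R)^1 r'² dr' = 4πρ₀ r^4/(4·R) = 1.95e-7 C.
Gauss's law: E·4πr² = Q_enc/ε₀.
E = k|Q_enc|/r² = (8.99×10^9)(1.95×10^-7)/(0.178)² = 5.53×10^4 N/C.

E = 5.53×10^4 V/m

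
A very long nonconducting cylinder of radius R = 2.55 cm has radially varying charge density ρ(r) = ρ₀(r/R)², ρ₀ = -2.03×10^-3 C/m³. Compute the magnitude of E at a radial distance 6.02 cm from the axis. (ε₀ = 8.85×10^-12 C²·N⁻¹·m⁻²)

E ≈ 6.19×10^5 N/C

By cylindrical symmetry E is radial; use a coaxial Gaussian cylinder of radius 6.02 cm and length L (r > R, full charge per length enclosed).
λ_enc = 2π ∫₀^R ρ₀(r'/R)^2 r' dr' = 2πρ₀R²/4 = -2.073×10^-6 C/m.
Gauss's law: E·2πrL = λ_enc L/ε₀.
E = |λ_enc|/(2πε₀r) = (2.073e-6)/(2π·8.85×10^-12·0.0602) = 6.19e5 N/C.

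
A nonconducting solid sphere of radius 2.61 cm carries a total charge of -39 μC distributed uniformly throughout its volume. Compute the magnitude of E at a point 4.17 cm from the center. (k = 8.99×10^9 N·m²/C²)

Take a concentric spherical Gaussian surface of radius r = 4.17 cm (r > R, so the entire charge is enclosed).
Q_enc = -39 μC = -3.90×10^-5 C.
Since E is radial and uniform over the Gaussian sphere, Φ = E·4πr² = Q_enc/ε₀.
E = k|Q_enc|/r² = (8.99×10^9)(3.90e-5)/(0.0417)² = 2.02×10^8 N/C.

2.02×10^8 V/m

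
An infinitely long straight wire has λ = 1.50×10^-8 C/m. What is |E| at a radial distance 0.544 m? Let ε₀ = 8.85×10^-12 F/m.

|E| = 496 N/C

By cylindrical symmetry E is radial; use a coaxial Gaussian cylinder of radius 0.544 m and length L.
Q_enc = λL, so λ_enc = 1.50×10^-8 C/m.
By Gauss's law (flux through the curved wall only), E·2πrL = λ_enc L/ε₀.
E = |λ_enc|/(2πε₀r) = (1.50×10^-8)/(2π·8.85×10^-12·0.544) = 496 N/C.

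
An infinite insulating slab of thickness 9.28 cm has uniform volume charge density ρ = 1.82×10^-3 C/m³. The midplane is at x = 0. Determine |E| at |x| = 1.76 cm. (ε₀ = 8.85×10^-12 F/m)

3.62×10^6 N/C

By symmetry E is perpendicular to the slab. A Gaussian pillbox from −1.76 cm to +1.76 cm (face area A) lies entirely within the slab.
Q_enc = ρ·(2x)·A and flux = 2EA, so 2EA = 2ρxA/ε₀ ⇒ E = |ρ|x/ε₀.
E = (1.82×10^-3)(0.0176)/(8.85×10^-12) = 3.62×10^6 N/C.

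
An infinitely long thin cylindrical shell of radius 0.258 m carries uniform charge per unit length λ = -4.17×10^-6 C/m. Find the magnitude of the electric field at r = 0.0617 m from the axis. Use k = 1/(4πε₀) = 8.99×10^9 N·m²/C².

Coaxial Gaussian cylinder, radius r = 0.0617 m, length L (r < 0.258 m, inside the shell).
All the surface charge lies outside this cylinder: Q_enc = 0, hence E = 0.

E = 0 (no enclosed charge)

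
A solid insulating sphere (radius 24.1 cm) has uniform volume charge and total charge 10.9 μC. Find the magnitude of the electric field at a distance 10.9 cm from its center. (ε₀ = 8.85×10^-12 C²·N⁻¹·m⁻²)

Symmetry ⇒ E = E(r) r̂. Gaussian sphere of radius r = 10.9 cm (r < R).
For a uniform sphere the enclosed fraction is (r/R)³, so Q_enc = (10.9 μC)(0.109/0.241)³ = 1.008e-6 C.
Since E is radial and uniform over the Gaussian sphere, Φ = E·4πr² = Q_enc/ε₀.
E = |Q_enc|/(4πε₀r²) = (1.008e-6)/(4π·8.85×10^-12·(0.109)²) = 7.63×10^5 N/C.

|E| = 7.63×10^5 N/C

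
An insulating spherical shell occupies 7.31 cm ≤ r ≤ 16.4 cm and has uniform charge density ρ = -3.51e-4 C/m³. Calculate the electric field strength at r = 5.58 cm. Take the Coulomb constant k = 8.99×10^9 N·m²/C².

Symmetry ⇒ E = E(r) r̂. Gaussian sphere of radius r = 5.58 cm (r < 7.31 cm, inside the empty cavity).
No charge is enclosed, so by Gauss's law E·4πr² = 0 ⇒ E = 0.

E = 0 (no enclosed charge)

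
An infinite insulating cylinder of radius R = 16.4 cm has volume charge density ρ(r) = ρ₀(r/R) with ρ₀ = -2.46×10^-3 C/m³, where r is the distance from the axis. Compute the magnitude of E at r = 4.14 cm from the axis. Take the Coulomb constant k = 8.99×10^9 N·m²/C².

E = 9.68×10^5 V/m

By cylindrical symmetry E is radial; use a coaxial Gaussian cylinder of radius 4.14 cm and length L (r < R).
λ_enc = ∫₀^r ρ(r')·2πr' dr' = (2πρ₀/R)·r^3/3 = -2.229×10^-6 C/m.
Since E is radial and uniform over the curved surface, Φ = E·2πrL = Q_enc/ε₀ = λ_enc L/ε₀.
E = 2k|λ_enc|/r = 2(8.99×10^9)(2.229×10^-6)/(0.0414) = 9.68×10^5 N/C.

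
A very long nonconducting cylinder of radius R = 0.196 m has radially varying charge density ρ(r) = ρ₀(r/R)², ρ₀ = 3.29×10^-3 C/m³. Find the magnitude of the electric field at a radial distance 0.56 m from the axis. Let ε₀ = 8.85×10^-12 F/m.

By cylindrical symmetry E is radial; use a coaxial Gaussian cylinder of radius 0.56 m and length L (r > R, full charge per length enclosed).
λ_enc = 2π ∫₀^R ρ₀(r'/R)^2 r' dr' = 2πρ₀R²/4 = 1.985e-4 C/m.
Applying ∮E·dA = Q_enc/ε₀ with the end caps contributing no flux:
E = |λ_enc|/(2πε₀r) = (1.985×10^-4)/(2π·8.85×10^-12·0.56) = 6.38×10^6 N/C.

E = 6.38e6 N/C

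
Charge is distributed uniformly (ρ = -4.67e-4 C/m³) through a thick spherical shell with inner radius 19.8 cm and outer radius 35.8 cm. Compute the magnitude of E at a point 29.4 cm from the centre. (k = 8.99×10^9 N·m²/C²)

By spherical symmetry E is radial; choose a Gaussian sphere of radius r = 29.4 cm (within the shell material, 19.8 cm < r < 35.8 cm).
Enclosed charge is the volume from a to r: Q_enc = (4π/3)ρ(r³ − a³) = -3.453×10^-5 C.
By Gauss's law, ∮E·dA = E·4πr² = Q_enc/ε₀.
E = k|Q_enc|/r² = (8.99×10^9)(3.453×10^-5)/(0.294)² = 3.59×10^6 N/C.

|E| ≈ 3.59×10^6 N/C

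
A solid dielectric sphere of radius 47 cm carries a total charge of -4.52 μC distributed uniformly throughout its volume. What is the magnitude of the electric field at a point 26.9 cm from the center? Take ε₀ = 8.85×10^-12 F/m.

E = 1.05e5 N/C

Take a concentric spherical Gaussian surface of radius r = 26.9 cm (r < R).
Only the charge within r is enclosed: Q_enc = Q·(r/R)³ = (-4.52 μC)·(26.9 cm/47 cm)³ = -8.474e-7 C.
By Gauss's law, ∮E·dA = E·4πr² = Q_enc/ε₀.
E = |Q_enc|/(4πε₀r²) = (8.474×10^-7)/(4π·8.85×10^-12·(0.269)²) = 1.05×10^5 N/C.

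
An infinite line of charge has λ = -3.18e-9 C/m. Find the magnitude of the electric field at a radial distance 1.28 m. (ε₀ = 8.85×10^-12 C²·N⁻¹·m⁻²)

By cylindrical symmetry E is radial; use a coaxial Gaussian cylinder of radius 1.28 m and length L.
Q_enc = λL, so λ_enc = -3.18×10^-9 C/m.
By Gauss's law (flux through the curved wall only), E·2πrL = λ_enc L/ε₀.
E = |λ_enc|/(2πε₀r) = (3.18×10^-9)/(2π·8.85×10^-12·1.28) = 44.7 N/C.

|E| = 44.7 N/C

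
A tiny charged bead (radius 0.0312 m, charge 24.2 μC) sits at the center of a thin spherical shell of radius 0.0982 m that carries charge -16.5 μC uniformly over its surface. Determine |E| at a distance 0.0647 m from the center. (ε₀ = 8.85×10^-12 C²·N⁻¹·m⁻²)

5.20×10^7 V/m

Take a concentric spherical Gaussian surface of radius r = 0.0647 m (between the bodies, 0.0312 m < r < 0.0982 m).
The shell at 0.0982 m lies outside the Gaussian surface, so Q_enc = 24.2 μC = 2.42e-5 C.
By Gauss's law, ∮E·dA = E·4πr² = Q_enc/ε₀.
E = |Q_enc|/(4πε₀r²) = (2.42e-5)/(4π·8.85×10^-12·(0.0647)²) = 5.20×10^7 N/C.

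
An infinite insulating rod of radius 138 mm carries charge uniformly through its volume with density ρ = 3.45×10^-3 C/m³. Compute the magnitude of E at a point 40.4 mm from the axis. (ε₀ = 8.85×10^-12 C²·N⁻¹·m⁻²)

|E| ≈ 7.87e6 N/C

Coaxial Gaussian cylinder, radius r = 40.4 mm, length L (r < R).
Enclosed charge per unit length: λ_enc = ρ·πr² = (3.45×10^-3)π(0.0404)² = 1.769e-5 C/m.
Gauss's law: E·2πrL = λ_enc L/ε₀.
E = |λ_enc|/(2πε₀r) = (1.769×10^-5)/(2π·8.85×10^-12·0.0404) = 7.87e6 N/C.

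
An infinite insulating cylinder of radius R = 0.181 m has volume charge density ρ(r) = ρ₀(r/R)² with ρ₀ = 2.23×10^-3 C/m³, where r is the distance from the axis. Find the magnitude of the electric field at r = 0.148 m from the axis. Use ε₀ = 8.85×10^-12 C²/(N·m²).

E = 6.23×10^6 V/m

Choose a coaxial cylinder of radius r = 0.148 m (arbitrary length L) as the Gaussian surface (r < R).
Integrating ρ over the cross-section to radius r: λ_enc = (2πρ₀/R²) ∫₀^r r'^3 dr' = 2πρ₀ r^4/(4·R²) = 5.13e-5 C/m.
Gauss's law: E·2πrL = λ_enc L/ε₀.
E = |λ_enc|/(2πε₀r) = (5.13×10^-5)/(2π·8.85×10^-12·0.148) = 6.23×10^6 N/C.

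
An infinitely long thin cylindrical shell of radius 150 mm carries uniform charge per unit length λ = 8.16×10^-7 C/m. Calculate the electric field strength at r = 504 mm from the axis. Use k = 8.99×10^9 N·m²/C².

Coaxial Gaussian cylinder, radius r = 504 mm, length L (r > 150 mm).
The full line charge is enclosed: λ_enc = 8.16×10^-7 C/m.
Since E is radial and uniform over the curved surface, Φ = E·2πrL = Q_enc/ε₀ = λ_enc L/ε₀.
E = 2k|λ_enc|/r = 2(8.99×10^9)(8.16×10^-7)/(0.504) = 2.91×10^4 N/C.

E = 2.91×10^4 N/C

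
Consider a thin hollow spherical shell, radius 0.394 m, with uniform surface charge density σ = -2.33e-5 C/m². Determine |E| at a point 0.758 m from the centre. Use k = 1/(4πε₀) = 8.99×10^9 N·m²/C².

Take a concentric spherical Gaussian surface of radius r = 0.758 m (r > 0.394 m).
The entire shell is enclosed: Q_enc = σ·4πR² = (-2.33×10^-5)·4π·(0.394)² = -4.545×10^-5 C.
Gauss's law: E·4πr² = Q_enc/ε₀.
E = k|Q_enc|/r² = (8.99×10^9)(4.545×10^-5)/(0.758)² = 7.11e5 N/C.

E ≈ 7.11×10^5 V/m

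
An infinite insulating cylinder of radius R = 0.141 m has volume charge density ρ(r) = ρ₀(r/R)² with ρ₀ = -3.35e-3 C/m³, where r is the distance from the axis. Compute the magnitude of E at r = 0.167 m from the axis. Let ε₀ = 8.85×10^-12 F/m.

E ≈ 1.13e7 N/C

Choose a coaxial cylinder of radius r = 0.167 m (arbitrary length L) as the Gaussian surface (r > R, full charge per length enclosed).
λ_enc = 2π ∫₀^R ρ₀(r'/R)^2 r' dr' = 2πρ₀R²/4 = -1.046e-4 C/m.
Gauss's law: E·2πrL = λ_enc L/ε₀.
E = |λ_enc|/(2πε₀r) = (1.046×10^-4)/(2π·8.85×10^-12·0.167) = 1.13×10^7 N/C.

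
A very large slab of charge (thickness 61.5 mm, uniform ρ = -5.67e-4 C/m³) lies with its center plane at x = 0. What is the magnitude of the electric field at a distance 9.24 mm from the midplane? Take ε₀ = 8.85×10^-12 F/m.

|E| = 5.92×10^5 N/C

By symmetry E is perpendicular to the slab. A Gaussian pillbox from −9.24 mm to +9.24 mm (face area A) lies entirely within the slab.
Q_enc = ρ·(2x)·A and flux = 2EA, so 2EA = 2ρxA/ε₀ ⇒ E = |ρ|x/ε₀.
E = (5.67×10^-4)(0.00924)/(8.85×10^-12) = 5.92×10^5 N/C.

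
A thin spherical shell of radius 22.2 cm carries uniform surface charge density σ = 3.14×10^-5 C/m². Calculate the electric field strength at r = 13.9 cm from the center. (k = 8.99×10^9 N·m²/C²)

Symmetry ⇒ E = E(r) r̂. Gaussian sphere of radius r = 13.9 cm (inside the shell, r < 22.2 cm).
All the charge is outside the Gaussian surface: Q_enc = 0, hence E = 0 everywhere inside the shell.

E = 0 (no enclosed charge)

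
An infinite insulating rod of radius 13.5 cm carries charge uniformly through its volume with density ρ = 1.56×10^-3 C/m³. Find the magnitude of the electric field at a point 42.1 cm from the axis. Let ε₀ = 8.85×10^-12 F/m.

Choose a coaxial cylinder of radius r = 42.1 cm (arbitrary length L) as the Gaussian surface (r > 13.5 cm, full cross-section enclosed).
λ_enc = ρ·πR² = (1.56e-3)π(0.135)² = 8.932×10^-5 C/m.
Applying ∮E·dA = Q_enc/ε₀ with the end caps contributing no flux:
E = |λ_enc|/(2πε₀r) = (8.932×10^-5)/(2π·8.85×10^-12·0.421) = 3.82e6 N/C.

|E| = 3.82×10^6 N/C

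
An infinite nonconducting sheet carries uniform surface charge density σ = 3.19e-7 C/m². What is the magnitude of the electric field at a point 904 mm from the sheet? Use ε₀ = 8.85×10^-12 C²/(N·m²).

E = 1.80×10^4 N/C

By planar symmetry E is perpendicular to the sheet and uniform; use a Gaussian pillbox with flat faces of area A on each side of the sheet.
Only the two end caps contribute flux: Φ = 2EA. With Q_enc = σA, Gauss's law gives E = |σ|/(2ε₀).
E = |σ|/(2ε₀) = (3.19×10^-7)/(2·8.85×10^-12) = 1.80e4 N/C.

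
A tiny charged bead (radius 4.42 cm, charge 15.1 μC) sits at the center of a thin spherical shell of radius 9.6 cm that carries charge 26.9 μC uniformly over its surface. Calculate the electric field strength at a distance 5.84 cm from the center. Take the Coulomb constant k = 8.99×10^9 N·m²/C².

Use a concentric Gaussian sphere at r = 5.84 cm (between the bodies, 4.42 cm < r < 9.6 cm).
Only the inner charge is enclosed; the outer shell contributes nothing inside itself. Q_enc = 15.1 μC = 1.51e-5 C.
Since E is radial and uniform over the Gaussian sphere, Φ = E·4πr² = Q_enc/ε₀.
E = k|Q_enc|/r² = (8.99×10^9)(1.51×10^-5)/(0.0584)² = 3.98e7 N/C.

E = 3.98×10^7 N/C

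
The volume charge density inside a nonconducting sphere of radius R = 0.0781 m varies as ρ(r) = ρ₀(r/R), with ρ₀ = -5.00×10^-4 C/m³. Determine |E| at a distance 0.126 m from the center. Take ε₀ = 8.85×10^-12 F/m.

Take a concentric spherical Gaussian surface of radius r = 0.126 m (r > R, all charge enclosed).
Q_enc = 4π ∫₀^R ρ₀(r'/R)^1 r'² dr' = 4πρ₀R³/4 = -7.483e-7 C.
By Gauss's law, ∮E·dA = E·4πr² = Q_enc/ε₀.
E = |Q_enc|/(4πε₀r²) = (7.483e-7)/(4π·8.85×10^-12·(0.126)²) = 4.24×10^5 N/C.

4.24×10^5 N/C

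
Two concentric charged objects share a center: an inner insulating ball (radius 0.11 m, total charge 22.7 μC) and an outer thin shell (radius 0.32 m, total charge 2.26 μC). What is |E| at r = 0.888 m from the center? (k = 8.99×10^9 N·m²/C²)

Take a concentric spherical Gaussian surface of radius r = 0.888 m (r > 0.32 m, enclosing both).
Q_enc = (22.7 μC) + (2.26 μC) = 2.496e-5 C.
Gauss's law: E·4πr² = Q_enc/ε₀.
E = k|Q_enc|/r² = (8.99×10^9)(2.496×10^-5)/(0.888)² = 2.85×10^5 N/C.

|E| ≈ 2.85e5 N/C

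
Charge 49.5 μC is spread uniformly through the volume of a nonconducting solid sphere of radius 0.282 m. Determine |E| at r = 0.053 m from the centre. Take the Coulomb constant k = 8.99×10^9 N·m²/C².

1.05e6 N/C

By spherical symmetry E is radial; choose a Gaussian sphere of radius r = 0.053 m (r < R).
For a uniform sphere the enclosed fraction is (r/R)³, so Q_enc = (49.5 μC)(0.053/0.282)³ = 3.286×10^-7 C.
Applying ∮E·dA = Q_enc/ε₀ with Φ = E(4πr²):
E = k|Q_enc|/r² = (8.99×10^9)(3.286×10^-7)/(0.053)² = 1.05e6 N/C.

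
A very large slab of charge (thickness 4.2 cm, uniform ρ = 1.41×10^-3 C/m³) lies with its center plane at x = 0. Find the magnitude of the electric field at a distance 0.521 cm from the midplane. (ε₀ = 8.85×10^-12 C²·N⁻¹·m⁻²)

By symmetry E is perpendicular to the slab. A Gaussian pillbox from −0.521 cm to +0.521 cm (face area A) lies entirely within the slab.
Q_enc = ρ·(2x)·A and flux = 2EA, so 2EA = 2ρxA/ε₀ ⇒ E = |ρ|x/ε₀.
E = (1.41e-3)(0.00521)/(8.85×10^-12) = 8.30×10^5 N/C.

|E| ≈ 8.30e5 N/C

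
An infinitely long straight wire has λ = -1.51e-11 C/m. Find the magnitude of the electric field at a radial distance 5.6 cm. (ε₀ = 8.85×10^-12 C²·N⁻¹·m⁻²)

Coaxial Gaussian cylinder, radius r = 5.6 cm, length L.
Q_enc = λL, so λ_enc = -1.51e-11 C/m.
Gauss's law: E·2πrL = λ_enc L/ε₀.
E = |λ_enc|/(2πε₀r) = (1.51e-11)/(2π·8.85×10^-12·0.056) = 4.85 N/C.

|E| = 4.85 N/C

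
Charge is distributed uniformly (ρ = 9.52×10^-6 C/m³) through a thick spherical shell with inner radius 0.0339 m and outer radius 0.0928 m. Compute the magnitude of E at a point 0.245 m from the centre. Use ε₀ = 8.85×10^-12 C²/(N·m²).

Use a concentric Gaussian sphere at r = 0.245 m (r > 0.0928 m, enclosing the whole shell).
Q_enc = ρ·(4π/3)(b³ − a³) = (9.52×10^-6)·(4π/3)·((0.0928)³ − (0.0339)³) = 3.032e-8 C.
Since E is radial and uniform over the Gaussian sphere, Φ = E·4πr² = Q_enc/ε₀.
E = |Q_enc|/(4πε₀r²) = (3.032×10^-8)/(4π·8.85×10^-12·(0.245)²) = 4.54×10^3 N/C.

E ≈ 4.54×10^3 N/C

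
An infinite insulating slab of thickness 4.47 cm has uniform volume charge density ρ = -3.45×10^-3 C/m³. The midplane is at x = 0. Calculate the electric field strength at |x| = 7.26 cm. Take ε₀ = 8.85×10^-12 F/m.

The point |x| = 7.26 cm lies outside the slab (half-thickness 0.02235 m). A symmetric pillbox spanning the full slab encloses Q_enc = ρ·d·A.
Flux = 2EA ⇒ E = |ρ|d/(2ε₀), independent of distance outside.
E = (3.45e-3)(0.0447)/(2·8.85×10^-12) = 8.71×10^6 N/C.

E ≈ 8.71×10^6 N/C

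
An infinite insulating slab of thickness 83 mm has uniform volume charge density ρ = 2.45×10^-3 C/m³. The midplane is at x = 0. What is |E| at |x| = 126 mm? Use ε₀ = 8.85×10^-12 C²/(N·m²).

|E| ≈ 1.15×10^7 V/m

The point |x| = 126 mm lies outside the slab (half-thickness 0.0415 m). A symmetric pillbox spanning the full slab encloses Q_enc = ρ·d·A.
Flux = 2EA ⇒ E = |ρ|d/(2ε₀), independent of distance outside.
E = (2.45×10^-3)(0.083)/(2·8.85×10^-12) = 1.15×10^7 N/C.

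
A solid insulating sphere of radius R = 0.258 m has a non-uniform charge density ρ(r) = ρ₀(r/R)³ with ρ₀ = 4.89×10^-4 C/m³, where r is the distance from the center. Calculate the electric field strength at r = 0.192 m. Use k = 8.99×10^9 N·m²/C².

7.29×10^5 V/m

Symmetry ⇒ E = E(r) r̂. Gaussian sphere of radius r = 0.192 m (r < R).
Q_enc = ∫₀^r ρ(r')·4πr'² dr' = (4πρ₀/R³) ∫₀^r r'^5 dr' = 4πρ₀ r^6/(6·R³) = 2.988×10^-6 C.
Applying ∮E·dA = Q_enc/ε₀ with Φ = E(4πr²):
E = k|Q_enc|/r² = (8.99×10^9)(2.988×10^-6)/(0.192)² = 7.29×10^5 N/C.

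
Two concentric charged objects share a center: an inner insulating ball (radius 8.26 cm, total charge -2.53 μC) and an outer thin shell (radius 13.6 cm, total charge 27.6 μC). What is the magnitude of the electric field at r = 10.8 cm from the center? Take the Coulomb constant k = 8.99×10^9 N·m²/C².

1.95e6 N/C

Use a concentric Gaussian sphere at r = 10.8 cm (between the bodies, 8.26 cm < r < 13.6 cm).
The shell at 13.6 cm lies outside the Gaussian surface, so Q_enc = -2.53 μC = -2.53×10^-6 C.
By Gauss's law, ∮E·dA = E·4πr² = Q_enc/ε₀.
E = k|Q_enc|/r² = (8.99×10^9)(2.53×10^-6)/(0.108)² = 1.95e6 N/C.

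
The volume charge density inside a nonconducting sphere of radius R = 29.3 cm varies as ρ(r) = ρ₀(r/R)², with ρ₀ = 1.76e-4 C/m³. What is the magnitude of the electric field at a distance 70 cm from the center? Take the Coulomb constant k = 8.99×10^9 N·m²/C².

|E| ≈ 2.04×10^5 V/m

Take a concentric spherical Gaussian surface of radius r = 70 cm (r > R, all charge enclosed).
Q_enc = 4π ∫₀^R ρ₀(r'/R)^2 r'² dr' = 4πρ₀R³/5 = 1.113×10^-5 C.
Gauss's law: E·4πr² = Q_enc/ε₀.
E = k|Q_enc|/r² = (8.99×10^9)(1.113e-5)/(0.7)² = 2.04e5 N/C.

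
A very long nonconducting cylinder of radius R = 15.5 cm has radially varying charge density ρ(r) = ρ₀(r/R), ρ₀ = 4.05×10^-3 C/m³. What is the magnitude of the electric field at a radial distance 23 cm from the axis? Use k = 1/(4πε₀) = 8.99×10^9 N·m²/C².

Coaxial Gaussian cylinder, radius r = 23 cm, length L (r > R, full charge per length enclosed).
λ_enc = 2π ∫₀^R ρ₀(r'/R)^1 r' dr' = 2πρ₀R²/3 = 2.038×10^-4 C/m.
Gauss's law: E·2πrL = λ_enc L/ε₀.
E = 2k|λ_enc|/r = 2(8.99×10^9)(2.038×10^-4)/(0.23) = 1.59e7 N/C.

E = 1.59×10^7 N/C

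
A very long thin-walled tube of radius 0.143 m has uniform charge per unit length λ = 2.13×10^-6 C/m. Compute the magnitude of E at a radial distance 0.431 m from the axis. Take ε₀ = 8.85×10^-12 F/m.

Coaxial Gaussian cylinder, radius r = 0.431 m, length L (r > 0.143 m).
The full line charge is enclosed: λ_enc = 2.13×10^-6 C/m.
Gauss's law: E·2πrL = λ_enc L/ε₀.
E = |λ_enc|/(2πε₀r) = (2.13×10^-6)/(2π·8.85×10^-12·0.431) = 8.89e4 N/C.

E = 8.89×10^4 N/C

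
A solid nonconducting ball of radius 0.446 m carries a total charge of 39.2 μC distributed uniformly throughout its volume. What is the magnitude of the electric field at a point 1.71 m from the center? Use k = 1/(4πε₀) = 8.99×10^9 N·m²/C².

1.21×10^5 N/C

Take a concentric spherical Gaussian surface of radius r = 1.71 m (r > R, so the entire charge is enclosed).
Q_enc = 39.2 μC = 3.92×10^-5 C.
By Gauss's law, ∮E·dA = E·4πr² = Q_enc/ε₀.
E = k|Q_enc|/r² = (8.99×10^9)(3.92×10^-5)/(1.71)² = 1.21×10^5 N/C.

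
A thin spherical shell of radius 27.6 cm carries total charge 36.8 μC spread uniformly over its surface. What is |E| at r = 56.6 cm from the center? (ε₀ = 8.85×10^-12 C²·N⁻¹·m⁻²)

|E| ≈ 1.03×10^6 N/C

Symmetry ⇒ E = E(r) r̂. Gaussian sphere of radius r = 56.6 cm (r > 27.6 cm).
The entire shell is enclosed: Q_enc = 3.68×10^-5 C.
Applying ∮E·dA = Q_enc/ε₀ with Φ = E(4πr²):
E = |Q_enc|/(4πε₀r²) = (3.68×10^-5)/(4π·8.85×10^-12·(0.566)²) = 1.03×10^6 N/C.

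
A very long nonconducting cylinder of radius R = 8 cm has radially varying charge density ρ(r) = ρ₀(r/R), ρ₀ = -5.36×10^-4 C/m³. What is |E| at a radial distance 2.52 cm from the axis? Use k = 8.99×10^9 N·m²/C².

|E| ≈ 1.60×10^5 N/C

By cylindrical symmetry E is radial; use a coaxial Gaussian cylinder of radius 2.52 cm and length L (r < R).
λ_enc = ∫₀^r ρ(r')·2πr' dr' = (2πρ₀/R)·r^3/3 = -2.246e-7 C/m.
By Gauss's law (flux through the curved wall only), E·2πrL = λ_enc L/ε₀.
E = 2k|λ_enc|/r = 2(8.99×10^9)(2.246×10^-7)/(0.0252) = 1.60×10^5 N/C.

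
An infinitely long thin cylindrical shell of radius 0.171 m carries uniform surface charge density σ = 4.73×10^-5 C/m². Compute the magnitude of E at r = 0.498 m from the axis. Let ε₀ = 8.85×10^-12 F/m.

By cylindrical symmetry E is radial; use a coaxial Gaussian cylinder of radius 0.498 m and length L (r > 0.171 m).
The whole shell is enclosed: λ_enc = σ·2πR = (4.73×10^-5)·2π·(0.171) = 5.082×10^-5 C/m.
Applying ∮E·dA = Q_enc/ε₀ with the end caps contributing no flux:
E = |λ_enc|/(2πε₀r) = (5.082×10^-5)/(2π·8.85×10^-12·0.498) = 1.84e6 N/C.

E = 1.84×10^6 N/C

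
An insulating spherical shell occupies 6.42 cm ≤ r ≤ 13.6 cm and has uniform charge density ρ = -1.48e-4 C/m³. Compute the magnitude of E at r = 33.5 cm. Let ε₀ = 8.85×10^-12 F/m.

E ≈ 1.12×10^5 N/C

Take a concentric spherical Gaussian surface of radius r = 33.5 cm (r > 13.6 cm, enclosing the whole shell).
Q_enc = ρ·(4π/3)(b³ − a³) = (-1.48×10^-4)·(4π/3)·((0.136)³ − (0.0642)³) = -1.395×10^-6 C.
Since E is radial and uniform over the Gaussian sphere, Φ = E·4πr² = Q_enc/ε₀.
E = |Q_enc|/(4πε₀r²) = (1.395e-6)/(4π·8.85×10^-12·(0.335)²) = 1.12×10^5 N/C.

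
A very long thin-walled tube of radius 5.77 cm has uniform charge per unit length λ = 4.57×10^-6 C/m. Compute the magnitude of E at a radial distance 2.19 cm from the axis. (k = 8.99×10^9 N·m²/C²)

E = 0

Coaxial Gaussian cylinder, radius r = 2.19 cm, length L (r < 5.77 cm, inside the shell).
No charge is enclosed, so Gauss's law gives E·2πrL = 0 ⇒ E = 0.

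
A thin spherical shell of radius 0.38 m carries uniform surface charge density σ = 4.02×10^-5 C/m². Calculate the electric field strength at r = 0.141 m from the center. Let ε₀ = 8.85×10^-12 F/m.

E = 0 (no enclosed charge)

Use a concentric Gaussian sphere at r = 0.141 m (inside the shell, r < 0.38 m).
No charge lies within this surface, so Q_enc = 0 and Gauss's law gives E·4πr² = 0 ⇒ E = 0.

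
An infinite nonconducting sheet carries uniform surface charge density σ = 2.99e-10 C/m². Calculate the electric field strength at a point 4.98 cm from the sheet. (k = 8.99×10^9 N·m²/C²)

Choose a cylindrical pillbox piercing the sheet, end faces (area A) parallel to it.
Flux Φ = 2EA and Q_enc = σA, so 2EA = σA/ε₀ ⇒ E = |σ|/(2ε₀), independent of distance.
E = 2πk|σ| = 2π(8.99×10^9)(2.99×10^-10) = 16.9 N/C.

E = 16.9 V/m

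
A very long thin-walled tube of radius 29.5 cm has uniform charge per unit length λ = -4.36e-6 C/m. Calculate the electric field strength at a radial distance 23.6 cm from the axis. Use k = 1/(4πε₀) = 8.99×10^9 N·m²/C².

E = 0 (no enclosed charge)

By cylindrical symmetry E is radial; use a coaxial Gaussian cylinder of radius 23.6 cm and length L (r < 29.5 cm, inside the shell).
No charge is enclosed, so Gauss's law gives E·2πrL = 0 ⇒ E = 0.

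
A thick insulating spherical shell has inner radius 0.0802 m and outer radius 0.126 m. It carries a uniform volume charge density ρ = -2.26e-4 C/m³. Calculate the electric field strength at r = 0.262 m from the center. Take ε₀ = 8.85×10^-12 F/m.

Use a concentric Gaussian sphere at r = 0.262 m (r > 0.126 m, enclosing the whole shell).
Q_enc = ρ·(4π/3)(b³ − a³) = (-2.26×10^-4)·(4π/3)·((0.126)³ − (0.0802)³) = -1.405×10^-6 C.
Since E is radial and uniform over the Gaussian sphere, Φ = E·4πr² = Q_enc/ε₀.
E = |Q_enc|/(4πε₀r²) = (1.405×10^-6)/(4π·8.85×10^-12·(0.262)²) = 1.84×10^5 N/C.

|E| = 1.84×10^5 N/C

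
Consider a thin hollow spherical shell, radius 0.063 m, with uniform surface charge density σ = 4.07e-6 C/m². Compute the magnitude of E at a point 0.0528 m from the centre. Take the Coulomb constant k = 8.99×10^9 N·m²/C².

E = 0 (no enclosed charge)

By spherical symmetry E is radial; choose a Gaussian sphere of radius r = 0.0528 m (inside the shell, r < 0.063 m).
All the charge is outside the Gaussian surface: Q_enc = 0, hence E = 0 everywhere inside the shell.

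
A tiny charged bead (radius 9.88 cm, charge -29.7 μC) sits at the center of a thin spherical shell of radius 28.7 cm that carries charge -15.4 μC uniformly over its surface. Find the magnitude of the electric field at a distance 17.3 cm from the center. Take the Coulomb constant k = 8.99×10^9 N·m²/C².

E = 8.92×10^6 N/C

Take a concentric spherical Gaussian surface of radius r = 17.3 cm (between the bodies, 9.88 cm < r < 28.7 cm).
The shell at 28.7 cm lies outside the Gaussian surface, so Q_enc = -29.7 μC = -2.97×10^-5 C.
By Gauss's law, ∮E·dA = E·4πr² = Q_enc/ε₀.
E = k|Q_enc|/r² = (8.99×10^9)(2.97e-5)/(0.173)² = 8.92×10^6 N/C.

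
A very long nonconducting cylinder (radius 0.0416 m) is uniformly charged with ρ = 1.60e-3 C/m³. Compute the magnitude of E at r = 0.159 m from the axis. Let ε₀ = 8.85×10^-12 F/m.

Coaxial Gaussian cylinder, radius r = 0.159 m, length L (r > 0.0416 m, full cross-section enclosed).
λ_enc = ρ·πR² = (1.60×10^-3)π(0.0416)² = 8.699e-6 C/m.
Since E is radial and uniform over the curved surface, Φ = E·2πrL = Q_enc/ε₀ = λ_enc L/ε₀.
E = |λ_enc|/(2πε₀r) = (8.699×10^-6)/(2π·8.85×10^-12·0.159) = 9.84×10^5 N/C.

|E| ≈ 9.84×10^5 N/C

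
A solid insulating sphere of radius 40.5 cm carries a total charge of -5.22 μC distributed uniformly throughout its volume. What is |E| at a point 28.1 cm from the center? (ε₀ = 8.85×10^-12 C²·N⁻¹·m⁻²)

By spherical symmetry E is radial; choose a Gaussian sphere of radius r = 28.1 cm (r < R).
Only the charge within r is enclosed: Q_enc = Q·(r/R)³ = (-5.22 μC)·(28.1 cm/40.5 cm)³ = -1.744×10^-6 C.
Applying ∮E·dA = Q_enc/ε₀ with Φ = E(4πr²):
E = |Q_enc|/(4πε₀r²) = (1.744e-6)/(4π·8.85×10^-12·(0.281)²) = 1.99×10^5 N/C.

|E| = 1.99×10^5 N/C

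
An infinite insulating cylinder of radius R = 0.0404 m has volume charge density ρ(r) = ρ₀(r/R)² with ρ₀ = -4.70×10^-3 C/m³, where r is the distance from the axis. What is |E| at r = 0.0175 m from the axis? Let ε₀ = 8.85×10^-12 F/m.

4.36×10^5 N/C

Coaxial Gaussian cylinder, radius r = 0.0175 m, length L (r < R).
λ_enc = ∫₀^r ρ(r')·2πr' dr' = (2πρ₀/R²)·r^4/4 = -4.242×10^-7 C/m.
Since E is radial and uniform over the curved surface, Φ = E·2πrL = Q_enc/ε₀ = λ_enc L/ε₀.
E = |λ_enc|/(2πε₀r) = (4.242×10^-7)/(2π·8.85×10^-12·0.0175) = 4.36×10^5 N/C.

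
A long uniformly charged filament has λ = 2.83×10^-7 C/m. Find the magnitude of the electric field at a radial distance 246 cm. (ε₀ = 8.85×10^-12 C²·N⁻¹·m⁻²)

2.07e3 N/C

Coaxial Gaussian cylinder, radius r = 246 cm, length L.
Q_enc = λL, so λ_enc = 2.83e-7 C/m.
By Gauss's law (flux through the curved wall only), E·2πrL = λ_enc L/ε₀.
E = |λ_enc|/(2πε₀r) = (2.83×10^-7)/(2π·8.85×10^-12·2.46) = 2.07×10^3 N/C.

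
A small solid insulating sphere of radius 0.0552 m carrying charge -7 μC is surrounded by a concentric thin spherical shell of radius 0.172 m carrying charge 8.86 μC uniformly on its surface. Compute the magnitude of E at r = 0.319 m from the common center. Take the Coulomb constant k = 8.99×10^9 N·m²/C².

Take a concentric spherical Gaussian surface of radius r = 0.319 m (r > 0.172 m, enclosing both).
Q_enc = (-7 μC) + (8.86 μC) = 1.86×10^-6 C.
Since E is radial and uniform over the Gaussian sphere, Φ = E·4πr² = Q_enc/ε₀.
E = k|Q_enc|/r² = (8.99×10^9)(1.86e-6)/(0.319)² = 1.64e5 N/C.

1.64×10^5 N/C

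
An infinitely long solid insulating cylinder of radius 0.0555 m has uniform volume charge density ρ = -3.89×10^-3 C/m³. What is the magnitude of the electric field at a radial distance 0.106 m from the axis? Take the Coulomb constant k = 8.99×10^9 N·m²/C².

|E| = 6.39×10^6 V/m

Choose a coaxial cylinder of radius r = 0.106 m (arbitrary length L) as the Gaussian surface (r > 0.0555 m, full cross-section enclosed).
λ_enc = ρ·πR² = (-3.89×10^-3)π(0.0555)² = -3.764×10^-5 C/m.
Applying ∮E·dA = Q_enc/ε₀ with the end caps contributing no flux:
E = 2k|λ_enc|/r = 2(8.99×10^9)(3.764e-5)/(0.106) = 6.39e6 N/C.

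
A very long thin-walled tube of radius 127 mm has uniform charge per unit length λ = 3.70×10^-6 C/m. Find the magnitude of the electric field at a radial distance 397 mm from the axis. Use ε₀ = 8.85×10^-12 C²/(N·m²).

Coaxial Gaussian cylinder, radius r = 397 mm, length L (r > 127 mm).
The full line charge is enclosed: λ_enc = 3.70×10^-6 C/m.
Gauss's law: E·2πrL = λ_enc L/ε₀.
E = |λ_enc|/(2πε₀r) = (3.70e-6)/(2π·8.85×10^-12·0.397) = 1.68×10^5 N/C.

|E| ≈ 1.68×10^5 V/m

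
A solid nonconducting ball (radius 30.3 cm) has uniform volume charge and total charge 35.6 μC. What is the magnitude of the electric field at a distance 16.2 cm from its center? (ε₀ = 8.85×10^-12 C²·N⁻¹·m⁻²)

Use a concentric Gaussian sphere at r = 16.2 cm (r < R).
For a uniform sphere the enclosed fraction is (r/R)³, so Q_enc = (35.6 μC)(0.162/0.303)³ = 5.441×10^-6 C.
Gauss's law: E·4πr² = Q_enc/ε₀.
E = |Q_enc|/(4πε₀r²) = (5.441×10^-6)/(4π·8.85×10^-12·(0.162)²) = 1.86×10^6 N/C.

E ≈ 1.86×10^6 V/m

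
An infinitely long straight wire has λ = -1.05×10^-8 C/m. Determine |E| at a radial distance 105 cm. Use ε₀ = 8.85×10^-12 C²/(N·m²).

By cylindrical symmetry E is radial; use a coaxial Gaussian cylinder of radius 105 cm and length L.
Q_enc = λL, so λ_enc = -1.05×10^-8 C/m.
Gauss's law: E·2πrL = λ_enc L/ε₀.
E = |λ_enc|/(2πε₀r) = (1.05×10^-8)/(2π·8.85×10^-12·1.05) = 180 N/C.

|E| ≈ 180 V/m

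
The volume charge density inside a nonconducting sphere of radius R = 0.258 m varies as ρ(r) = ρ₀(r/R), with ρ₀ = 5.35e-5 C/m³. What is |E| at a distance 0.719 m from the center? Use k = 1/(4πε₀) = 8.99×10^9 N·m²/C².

|E| = 5.02×10^4 V/m

Take a concentric spherical Gaussian surface of radius r = 0.719 m (r > R, all charge enclosed).
Q_enc = 4π ∫₀^R ρ₀(r'/R)^1 r'² dr' = 4πρ₀R³/4 = 2.886×10^-6 C.
Since E is radial and uniform over the Gaussian sphere, Φ = E·4πr² = Q_enc/ε₀.
E = k|Q_enc|/r² = (8.99×10^9)(2.886×10^-6)/(0.719)² = 5.02e4 N/C.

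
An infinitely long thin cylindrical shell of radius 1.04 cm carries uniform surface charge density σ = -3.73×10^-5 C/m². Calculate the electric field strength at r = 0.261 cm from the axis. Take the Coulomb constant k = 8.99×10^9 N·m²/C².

E = 0

Choose a coaxial cylinder of radius r = 0.261 cm (arbitrary length L) as the Gaussian surface (r < 1.04 cm, inside the shell).
No charge is enclosed, so Gauss's law gives E·2πrL = 0 ⇒ E = 0.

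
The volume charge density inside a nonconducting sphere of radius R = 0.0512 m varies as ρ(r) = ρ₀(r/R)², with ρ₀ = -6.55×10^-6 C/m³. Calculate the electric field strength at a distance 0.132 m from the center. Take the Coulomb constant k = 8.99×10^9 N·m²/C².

E ≈ 1.14×10^3 N/C

By spherical symmetry E is radial; choose a Gaussian sphere of radius r = 0.132 m (r > R, all charge enclosed).
Q_enc = 4π ∫₀^R ρ₀(r'/R)^2 r'² dr' = 4πρ₀R³/5 = -2.209e-9 C.
Since E is radial and uniform over the Gaussian sphere, Φ = E·4πr² = Q_enc/ε₀.
E = k|Q_enc|/r² = (8.99×10^9)(2.209e-9)/(0.132)² = 1.14e3 N/C.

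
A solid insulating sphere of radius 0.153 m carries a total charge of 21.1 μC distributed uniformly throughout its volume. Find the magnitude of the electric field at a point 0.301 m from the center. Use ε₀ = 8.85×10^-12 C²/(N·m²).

|E| = 2.09×10^6 V/m

Take a concentric spherical Gaussian surface of radius r = 0.301 m (r > R, so the entire charge is enclosed).
Q_enc = 21.1 μC = 2.11×10^-5 C.
Since E is radial and uniform over the Gaussian sphere, Φ = E·4πr² = Q_enc/ε₀.
E = |Q_enc|/(4πε₀r²) = (2.11e-5)/(4π·8.85×10^-12·(0.301)²) = 2.09×10^6 N/C.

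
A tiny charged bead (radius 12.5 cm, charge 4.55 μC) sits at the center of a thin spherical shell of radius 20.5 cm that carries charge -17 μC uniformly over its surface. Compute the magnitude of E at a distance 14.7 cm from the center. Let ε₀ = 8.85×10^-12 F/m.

1.89×10^6 N/C

Use a concentric Gaussian sphere at r = 14.7 cm (between the bodies, 12.5 cm < r < 20.5 cm).
Only the inner charge is enclosed; the outer shell contributes nothing inside itself. Q_enc = 4.55 μC = 4.55×10^-6 C.
Gauss's law: E·4πr² = Q_enc/ε₀.
E = |Q_enc|/(4πε₀r²) = (4.55e-6)/(4π·8.85×10^-12·(0.147)²) = 1.89e6 N/C.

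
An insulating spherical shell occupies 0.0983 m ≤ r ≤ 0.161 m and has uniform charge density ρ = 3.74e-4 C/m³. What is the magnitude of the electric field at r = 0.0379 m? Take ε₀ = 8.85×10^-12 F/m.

By spherical symmetry E is radial; choose a Gaussian sphere of radius r = 0.0379 m (r < 0.0983 m, inside the empty cavity).
No charge is enclosed, so by Gauss's law E·4πr² = 0 ⇒ E = 0.

E = 0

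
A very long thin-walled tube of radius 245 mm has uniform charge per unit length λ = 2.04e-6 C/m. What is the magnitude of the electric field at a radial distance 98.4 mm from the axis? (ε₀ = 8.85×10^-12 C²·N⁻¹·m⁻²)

|E| = 0 N/C

Choose a coaxial cylinder of radius r = 98.4 mm (arbitrary length L) as the Gaussian surface (r < 245 mm, inside the shell).
All the surface charge lies outside this cylinder: Q_enc = 0, hence E = 0.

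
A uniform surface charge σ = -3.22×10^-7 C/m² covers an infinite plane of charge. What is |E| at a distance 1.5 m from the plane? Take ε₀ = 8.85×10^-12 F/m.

E = 1.82×10^4 V/m

By planar symmetry E is perpendicular to the sheet and uniform; use a Gaussian pillbox with flat faces of area A on each side of the sheet.
Flux Φ = 2EA and Q_enc = σA, so 2EA = σA/ε₀ ⇒ E = |σ|/(2ε₀), independent of distance.
E = |σ|/(2ε₀) = (3.22e-7)/(2·8.85×10^-12) = 1.82×10^4 N/C.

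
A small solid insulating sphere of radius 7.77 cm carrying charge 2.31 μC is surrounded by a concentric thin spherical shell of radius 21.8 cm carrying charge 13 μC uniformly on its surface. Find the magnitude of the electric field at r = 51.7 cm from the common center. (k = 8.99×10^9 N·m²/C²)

E ≈ 5.15×10^5 N/C

Symmetry ⇒ E = E(r) r̂. Gaussian sphere of radius r = 51.7 cm (r > 21.8 cm, enclosing both).
Q_enc = (2.31 μC) + (13 μC) = 1.531×10^-5 C.
Applying ∮E·dA = Q_enc/ε₀ with Φ = E(4πr²):
E = k|Q_enc|/r² = (8.99×10^9)(1.531×10^-5)/(0.517)² = 5.15×10^5 N/C.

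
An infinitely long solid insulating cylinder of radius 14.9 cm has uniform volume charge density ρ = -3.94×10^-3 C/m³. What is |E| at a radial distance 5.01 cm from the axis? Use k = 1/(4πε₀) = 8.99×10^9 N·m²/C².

Coaxial Gaussian cylinder, radius r = 5.01 cm, length L (r < R).
Enclosed charge per unit length: λ_enc = ρ·πr² = (-3.94×10^-3)π(0.0501)² = -3.107×10^-5 C/m.
Since E is radial and uniform over the curved surface, Φ = E·2πrL = Q_enc/ε₀ = λ_enc L/ε₀.
E = 2k|λ_enc|/r = 2(8.99×10^9)(3.107×10^-5)/(0.0501) = 1.11×10^7 N/C.

E ≈ 1.11×10^7 N/C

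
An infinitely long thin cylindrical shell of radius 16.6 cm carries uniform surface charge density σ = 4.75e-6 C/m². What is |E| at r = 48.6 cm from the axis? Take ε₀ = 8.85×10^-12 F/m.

1.83×10^5 N/C

Choose a coaxial cylinder of radius r = 48.6 cm (arbitrary length L) as the Gaussian surface (r > 16.6 cm).
The whole shell is enclosed: λ_enc = σ·2πR = (4.75×10^-6)·2π·(0.166) = 4.954×10^-6 C/m.
Applying ∮E·dA = Q_enc/ε₀ with the end caps contributing no flux:
E = |λ_enc|/(2πε₀r) = (4.954e-6)/(2π·8.85×10^-12·0.486) = 1.83×10^5 N/C.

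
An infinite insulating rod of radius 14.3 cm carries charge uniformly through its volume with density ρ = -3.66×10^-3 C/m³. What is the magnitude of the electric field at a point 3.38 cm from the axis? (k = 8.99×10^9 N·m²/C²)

6.99×10^6 V/m

Choose a coaxial cylinder of radius r = 3.38 cm (arbitrary length L) as the Gaussian surface (r < R).
Enclosed charge per unit length: λ_enc = ρ·πr² = (-3.66×10^-3)π(0.0338)² = -1.314×10^-5 C/m.
Since E is radial and uniform over the curved surface, Φ = E·2πrL = Q_enc/ε₀ = λ_enc L/ε₀.
E = 2k|λ_enc|/r = 2(8.99×10^9)(1.314×10^-5)/(0.0338) = 6.99e6 N/C.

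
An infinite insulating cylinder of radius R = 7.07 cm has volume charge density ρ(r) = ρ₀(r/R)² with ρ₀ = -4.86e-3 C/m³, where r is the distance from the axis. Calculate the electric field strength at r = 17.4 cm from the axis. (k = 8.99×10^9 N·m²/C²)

E = 3.94e6 N/C

Coaxial Gaussian cylinder, radius r = 17.4 cm, length L (r > R, full charge per length enclosed).
λ_enc = 2π ∫₀^R ρ₀(r'/R)^2 r' dr' = 2πρ₀R²/4 = -3.816×10^-5 C/m.
Since E is radial and uniform over the curved surface, Φ = E·2πrL = Q_enc/ε₀ = λ_enc L/ε₀.
E = 2k|λ_enc|/r = 2(8.99×10^9)(3.816×10^-5)/(0.174) = 3.94×10^6 N/C.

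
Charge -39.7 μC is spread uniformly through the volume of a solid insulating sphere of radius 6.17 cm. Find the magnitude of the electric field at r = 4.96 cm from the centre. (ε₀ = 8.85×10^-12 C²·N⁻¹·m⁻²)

7.54×10^7 V/m

By spherical symmetry E is radial; choose a Gaussian sphere of radius r = 4.96 cm (r < R).
Only the charge within r is enclosed: Q_enc = Q·(r/R)³ = (-39.7 μC)·(4.96 cm/6.17 cm)³ = -2.062e-5 C.
By Gauss's law, ∮E·dA = E·4πr² = Q_enc/ε₀.
E = |Q_enc|/(4πε₀r²) = (2.062e-5)/(4π·8.85×10^-12·(0.0496)²) = 7.54e7 N/C.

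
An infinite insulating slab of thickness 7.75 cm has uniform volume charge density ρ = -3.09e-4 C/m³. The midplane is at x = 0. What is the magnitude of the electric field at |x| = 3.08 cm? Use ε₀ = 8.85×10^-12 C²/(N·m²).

By symmetry E is perpendicular to the slab. A Gaussian pillbox from −3.08 cm to +3.08 cm (face area A) lies entirely within the slab.
Q_enc = ρ·(2x)·A and flux = 2EA, so 2EA = 2ρxA/ε₀ ⇒ E = |ρ|x/ε₀.
E = (3.09e-4)(0.0308)/(8.85×10^-12) = 1.08×10^6 N/C.

E ≈ 1.08×10^6 N/C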